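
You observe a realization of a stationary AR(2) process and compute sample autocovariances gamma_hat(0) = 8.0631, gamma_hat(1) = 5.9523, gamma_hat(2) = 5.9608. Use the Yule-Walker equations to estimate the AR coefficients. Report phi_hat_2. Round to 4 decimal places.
\hat\phi_{2} = 0.4270

The Yule-Walker equations for an AR(p) process read, in matrix form,
  Gamma_p phi = r_p,   with   (Gamma_p)_{ij} = gamma(|i - j|),
                       (r_p)_i = gamma(i),   i,j = 1..p.
Substitute the sample gammas (Toeplitz matrix and right-hand side of size 2):
  Gamma_p = [[8.0631, 5.9523], [5.9523, 8.0631]]
  r_p     = [5.9523, 5.9608]
Written out:
  8.0631 phi_1 + 5.9523 phi_2 = 5.9523
  5.9523 phi_1 + 8.0631 phi_2 = 5.9608
Solve by Cramer's rule:
  det = gamma(0)^2 - gamma(1)^2 = (8.0631)^2 - (5.9523)^2 = 65.01358161 - 35.42987529 = 29.58370632
  phi_hat_1 = [gamma(1) gamma(0) - gamma(1) gamma(2)] / det = [(5.9523)(8.0631) - (5.9523)(5.9608)] / 29.58370632 = 12.51352029 / 29.58370632 = 0.423
  phi_hat_2 = [gamma(0) gamma(2) - gamma(1)^2] / det = [(8.0631)(5.9608) - (5.9523)^2] / 29.58370632 = 12.63265119 / 29.58370632 = 0.427
So phi_hat = [0.4230, 0.4270].
Therefore phi_hat_2 = 0.4270.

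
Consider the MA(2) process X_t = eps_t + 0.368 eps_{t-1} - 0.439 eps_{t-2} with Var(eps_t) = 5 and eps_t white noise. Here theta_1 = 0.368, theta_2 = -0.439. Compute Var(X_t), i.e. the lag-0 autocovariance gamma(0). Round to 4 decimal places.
\gamma(0) = 6.6407

For an MA(q) process X_t = eps_t + sum_i theta_i eps_{t-i} with
Var(eps_t) = sigma^2, the variance is
  gamma(0) = sigma^2 * (1 + sum_i theta_i^2).
  sum_i theta_i^2 = (0.368)^2 + (-0.439)^2 = 0.135424 + 0.192721 = 0.328145.
  gamma(0) = 5 * (1 + 0.328145) = 5 * 1.328145 = 6.640725, which rounds to 6.6407.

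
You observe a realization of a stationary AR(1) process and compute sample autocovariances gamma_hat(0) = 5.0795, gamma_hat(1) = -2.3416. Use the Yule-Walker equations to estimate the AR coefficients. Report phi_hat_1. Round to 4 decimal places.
\hat\phi_{1} = -0.4610

The Yule-Walker equations for an AR(p) process read, in matrix form,
  Gamma_p phi = r_p,   with   (Gamma_p)_{ij} = gamma(|i - j|),
                       (r_p)_i = gamma(i),   i,j = 1..p.
Substitute the sample gammas (Toeplitz matrix and right-hand side of size 1):
  Gamma_p = [[5.0795]]
  r_p     = [-2.3416]
With p = 1 this is the single equation gamma(0) phi_1 = gamma(1):
  phi_hat_1 = gamma(1) / gamma(0) = -2.3416 / 5.0795 = -0.4610.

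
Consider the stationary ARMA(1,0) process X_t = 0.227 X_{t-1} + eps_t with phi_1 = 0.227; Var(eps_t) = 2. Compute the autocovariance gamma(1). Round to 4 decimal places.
\gamma(1) = 0.4787

Multiply the model equation by X_{t-k} and take expectations. With theta_0 = psi_0 = 1 and psi_j the MA(infinity) weights, this gives
  gamma(k) - sum_i phi_i gamma(k-i) = c_k,
  c_k = sigma^2 * sum_{j=k..q} theta_j psi_{j-k}   (c_k = 0 for k > q),
using gamma(-m) = gamma(m).
Pure AR (q = 0): c_0 = sigma^2 = 2, c_k = 0 for k >= 1.
Equations for k = 0 and k = 1 (AR order 1):
  gamma(0) = phi_1 gamma(1) + c_0
  gamma(1) = phi_1 gamma(0) + c_1
Substituting the second into the first: gamma(0) (1 - phi_1^2) = c_0 + phi_1 c_1, so
  gamma(0) = c_0 / (1 - phi_1^2) = 2 / (1 - (0.227)^2) = 2 / 0.948471 = 2.108657.
  gamma(1) = phi_1 gamma(0) = (0.227)(2.108657) = 0.478665.
Therefore gamma(1) = 0.4787 (to 4 decimal places).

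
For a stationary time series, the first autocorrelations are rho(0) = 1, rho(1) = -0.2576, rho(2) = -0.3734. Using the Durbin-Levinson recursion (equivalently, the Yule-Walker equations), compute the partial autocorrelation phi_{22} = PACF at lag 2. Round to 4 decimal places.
\phi_{22} = -0.4710

The PACF at lag k is phi_{kk}, the last component of the solution
to the Yule-Walker system G_k phi = r_k where
  (G_k)_{ij} = rho(|i - j|), (r_k)_i = rho(i), i,j = 1..k.
Equivalently, Durbin-Levinson gives phi_{kk} iteratively:
  phi_{11} = rho(1)
  phi_{kk} = [rho(k) - sum_{j=1..k-1} phi_{k-1,j} rho(k-j)]
            / [1 - sum_{j=1..k-1} phi_{k-1,j} rho(j)],
  phi_{k,j} = phi_{k-1,j} - phi_{kk} phi_{k-1,k-j},  j = 1..k-1.
Step k = 1:
  phi_11 = rho(1) = -0.2576.
Step k = 2:
  phi_22 = [rho(2) - phi_11 rho(1)] / [1 - phi_11 rho(1)] = [-0.3734 - (-0.2576)(-0.2576)] / [1 - (-0.2576)(-0.2576)]
         = -0.43975776 / 0.93364224 = -0.471.
Therefore phi_{22} = -0.4710.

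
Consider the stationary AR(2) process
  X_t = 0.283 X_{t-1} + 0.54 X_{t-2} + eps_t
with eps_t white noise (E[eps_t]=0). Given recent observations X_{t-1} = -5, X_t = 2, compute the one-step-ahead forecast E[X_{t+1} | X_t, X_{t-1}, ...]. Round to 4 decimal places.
E[X_{t+1} \mid \mathcal F_t] = -2.1340

For an AR(p) model X_t = c + sum_i phi_i X_{t-i} + eps_t, the
one-step-ahead conditional mean is
  E[X_{t+1} | X_t, ...] = c + sum_i phi_i X_{t+1-i}.
Substitute known values:
  E[X_{t+1} | ...] = (0.283) * (2) + (0.54) * (-5)
                   = -2.1340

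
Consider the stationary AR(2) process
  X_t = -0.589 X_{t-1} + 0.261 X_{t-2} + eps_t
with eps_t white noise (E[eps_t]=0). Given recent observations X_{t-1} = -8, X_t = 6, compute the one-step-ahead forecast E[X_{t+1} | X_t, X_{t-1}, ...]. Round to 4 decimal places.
E[X_{t+1} \mid \mathcal F_t] = -5.6220

For an AR(p) model X_t = c + sum_i phi_i X_{t-i} + eps_t, the
one-step-ahead conditional mean is
  E[X_{t+1} | X_t, ...] = c + sum_i phi_i X_{t+1-i}.
Substitute known values:
  E[X_{t+1} | ...] = (-0.589) * (6) + (0.261) * (-8)
                   = -5.6220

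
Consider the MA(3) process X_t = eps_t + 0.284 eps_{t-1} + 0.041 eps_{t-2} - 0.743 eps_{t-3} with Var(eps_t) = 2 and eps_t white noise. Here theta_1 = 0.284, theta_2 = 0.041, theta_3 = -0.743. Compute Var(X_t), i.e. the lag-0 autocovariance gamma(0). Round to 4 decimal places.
\gamma(0) = 3.2688

For an MA(q) process X_t = eps_t + sum_i theta_i eps_{t-i} with
Var(eps_t) = sigma^2, the variance is
  gamma(0) = sigma^2 * (1 + sum_i theta_i^2).
  sum_i theta_i^2 = (0.284)^2 + (0.041)^2 + (-0.743)^2 = 0.080656 + 0.001681 + 0.552049 = 0.634386.
  gamma(0) = 2 * (1 + 0.634386) = 2 * 1.634386 = 3.268772, which rounds to 3.2688.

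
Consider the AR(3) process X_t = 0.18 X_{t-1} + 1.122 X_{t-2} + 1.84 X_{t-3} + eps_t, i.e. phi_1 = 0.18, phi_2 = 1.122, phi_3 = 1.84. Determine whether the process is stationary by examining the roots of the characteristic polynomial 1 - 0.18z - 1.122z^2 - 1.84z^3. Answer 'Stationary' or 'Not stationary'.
\text{Not stationary}

The AR(p) characteristic polynomial is P(z) = 1 - 0.18z - 1.122z^2 - 1.84z^3.
Stationarity requires all roots to lie outside the unit circle, i.e. |z| > 1 for every root.
Degree 3: look for a simple real root z0 first, then factor out (1 - z/z0) and solve the remaining quadratic.
Testing z0 = 0.625: P(0.625) = 1 + (-0.18)(0.625) + (-1.122)(0.625)^2 + (-1.84)(0.625)^3
  = 1 + (-0.1125) + (-0.438281) + (-0.449219) = 0.  So z_0 = 0.625 is a root, |z_0| = 0.625.
Divide out the factor (1 - 1.6 z) = (1 - z/z0) (since 1/z0 = 1.6):
  P(z) = (1 - 1.6 z)(1 + (1.42) z + (1.15) z^2)
  [check: z-coef 1.42 - (1.6) = -0.18; z^2-coef 1.15 - (1.6)(1.42) = -1.122; z^3-coef -(1.6)(1.15) = -1.84.]
Remaining roots from the quadratic factor 1 + (1.42) z + (1.15) z^2:
  Set 1 + (1.42) z + (1.15) z^2 = 0, i.e. a z^2 + b z + c = 0 with a = 1.15, b = 1.42, c = 1.
  Discriminant D = b^2 - 4ac = (1.42)^2 - 4*(1.15)*1 = 2.0164 - (4.6) = -2.5836.
  D < 0, so the roots are the complex-conjugate pair z = (-b +/- i sqrt(-D)) / (2a) = -0.6174 +/- 0.6989i.
  For a conjugate pair |z|^2 = z * conj(z) = (product of roots) = c/a = 1/(1.15) = 0.869565, so |z| = sqrt(0.869565) = 0.9325 for both roots.
Moduli of all roots: 0.6250, 0.9325, 0.9325.
All moduli strictly greater than 1? No.
Verdict: Not stationary.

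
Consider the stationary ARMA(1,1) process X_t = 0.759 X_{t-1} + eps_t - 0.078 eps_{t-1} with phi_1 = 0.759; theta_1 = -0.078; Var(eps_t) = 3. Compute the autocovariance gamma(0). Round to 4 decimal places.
\gamma(0) = 6.2820

Multiply the model equation by X_{t-k} and take expectations. With theta_0 = psi_0 = 1 and psi_j the MA(infinity) weights, this gives
  gamma(k) - sum_i phi_i gamma(k-i) = c_k,
  c_k = sigma^2 * sum_{j=k..q} theta_j psi_{j-k}   (c_k = 0 for k > q),
using gamma(-m) = gamma(m).
psi-weights needed (psi_j = theta_j + sum_i phi_i psi_{j-i}):
  psi_1 = theta_1 + phi_1 = -0.078 + (0.759) = 0.681
Right-hand sides:
  c_0 = sigma^2 (1 + theta_1 psi_1) = 3 * (1 + (-0.078)(0.681)) = 3 * 0.946882 = 2.840646
  c_1 = sigma^2 theta_1 = 3 * (-0.078) = -0.234
  c_2 = 0
Equations for k = 0 and k = 1 (AR order 1):
  gamma(0) = phi_1 gamma(1) + c_0
  gamma(1) = phi_1 gamma(0) + c_1
Substituting the second into the first: gamma(0) (1 - phi_1^2) = c_0 + phi_1 c_1, so
  gamma(0) = (c_0 + phi_1 c_1) / (1 - phi_1^2) = (2.840646 + (0.759)(-0.234)) / (1 - (0.759)^2) = 2.66304 / 0.423919 = 6.281955.
Therefore gamma(0) = 6.2820 (to 4 decimal places).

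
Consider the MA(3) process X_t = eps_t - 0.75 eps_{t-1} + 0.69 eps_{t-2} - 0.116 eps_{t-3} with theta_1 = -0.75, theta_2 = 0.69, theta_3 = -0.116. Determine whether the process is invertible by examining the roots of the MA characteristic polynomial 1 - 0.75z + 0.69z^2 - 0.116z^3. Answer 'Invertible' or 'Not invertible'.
\text{Invertible}

The MA(q) characteristic polynomial is P(z) = 1 - 0.75z + 0.69z^2 - 0.116z^3.
Invertibility requires all roots to lie outside the unit circle, i.e. |z| > 1 for every root.
Degree 3: look for a simple real root z0 first, then factor out (1 - z/z0) and solve the remaining quadratic.
Testing z0 = 5: P(5) = 1 + (-0.75)(5) + (0.69)(5)^2 + (-0.116)(5)^3
  = 1 + (-3.75) + (17.25) + (-14.5) = 0.  So z_0 = 5 is a root, |z_0| = 5.
Divide out the factor (1 - 0.2 z) = (1 - z/z0) (since 1/z0 = 0.2):
  P(z) = (1 - 0.2 z)(1 + (-0.55) z + (0.58) z^2)
  [check: z-coef -0.55 - (0.2) = -0.75; z^2-coef 0.58 - (0.2)(-0.55) = 0.69; z^3-coef -(0.2)(0.58) = -0.116.]
Remaining roots from the quadratic factor 1 + (-0.55) z + (0.58) z^2:
  Set 1 + (-0.55) z + (0.58) z^2 = 0, i.e. a z^2 + b z + c = 0 with a = 0.58, b = -0.55, c = 1.
  Discriminant D = b^2 - 4ac = (-0.55)^2 - 4*(0.58)*1 = 0.3025 - (2.32) = -2.0175.
  D < 0, so the roots are the complex-conjugate pair z = (-b +/- i sqrt(-D)) / (2a) = 0.4741 +/- 1.2245i.
  For a conjugate pair |z|^2 = z * conj(z) = (product of roots) = c/a = 1/(0.58) = 1.724138, so |z| = sqrt(1.724138) = 1.3131 for both roots.
Moduli of all roots: 5.0000, 1.3131, 1.3131.
All moduli strictly greater than 1? Yes.
Verdict: Invertible.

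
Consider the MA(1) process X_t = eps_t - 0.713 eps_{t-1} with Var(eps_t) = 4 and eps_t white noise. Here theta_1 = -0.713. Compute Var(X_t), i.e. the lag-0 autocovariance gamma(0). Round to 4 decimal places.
\gamma(0) = 6.0335

For an MA(q) process X_t = eps_t + sum_i theta_i eps_{t-i} with
Var(eps_t) = sigma^2, the variance is
  gamma(0) = sigma^2 * (1 + sum_i theta_i^2).
  sum_i theta_i^2 = (-0.713)^2 = 0.508369.
  gamma(0) = 4 * (1 + 0.508369) = 4 * 1.508369 = 6.033476, which rounds to 6.0335.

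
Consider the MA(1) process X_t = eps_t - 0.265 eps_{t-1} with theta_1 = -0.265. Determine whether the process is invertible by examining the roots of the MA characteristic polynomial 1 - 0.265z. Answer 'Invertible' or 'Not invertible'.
\text{Invertible}

The MA(q) characteristic polynomial is P(z) = 1 - 0.265z.
Invertibility requires all roots to lie outside the unit circle, i.e. |z| > 1 for every root.
This is linear in z: 1 + (-0.265) z = 0  =>  z = -1/(-0.265) = 3.773585,  |z| = 3.773585.
Moduli of all roots: 3.7736.
All moduli strictly greater than 1? Yes.
Verdict: Invertible.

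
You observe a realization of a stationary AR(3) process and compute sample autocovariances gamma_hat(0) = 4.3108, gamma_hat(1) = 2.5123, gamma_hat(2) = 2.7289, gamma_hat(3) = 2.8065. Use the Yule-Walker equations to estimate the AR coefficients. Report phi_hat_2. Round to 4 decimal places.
\hat\phi_{2} = 0.3300

The Yule-Walker equations for an AR(p) process read, in matrix form,
  Gamma_p phi = r_p,   with   (Gamma_p)_{ij} = gamma(|i - j|),
                       (r_p)_i = gamma(i),   i,j = 1..p.
Substitute the sample gammas (Toeplitz matrix and right-hand side of size 3):
  Gamma_p = [[4.3108, 2.5123, 2.7289], [2.5123, 4.3108, 2.5123], [2.7289, 2.5123, 4.3108]]
  r_p     = [2.5123, 2.7289, 2.8065]
Written out (R1..R3):
  (R1) 4.3108 phi_1 + 2.5123 phi_2 + 2.7289 phi_3 = 2.5123
  (R2) 2.5123 phi_1 + 4.3108 phi_2 + 2.5123 phi_3 = 2.7289
  (R3) 2.7289 phi_1 + 2.5123 phi_2 + 4.3108 phi_3 = 2.8065
Gaussian elimination:
  R2 <- R2 - (2.5123/4.3108) R1 = R2 - (0.582792) R1:  2.846652 phi_2 + 0.921919 phi_3 = 1.264752
  R3 <- R3 - (2.7289/4.3108) R1 = R3 - (0.633038) R1:  0.921919 phi_2 + 2.583303 phi_3 = 1.216119
  R3 <- R3 - (0.921919/2.846652) R2 = R3 - (0.323861) R2:  2.284729 phi_3 = 0.806515
Back-substitution:
  phi_hat_3 = 0.806515 / 2.284729 = 0.353003
  phi_hat_2 = (1.264752 - (0.921919)(0.353003)) / 2.846652 = 0.329971
  phi_hat_1 = (2.5123 - (2.5123)(0.329971) - (2.7289)(0.353003)) / 4.3108 = 0.167024
So phi_hat = [0.1670, 0.3300, 0.3530].
Therefore phi_hat_2 = 0.3300.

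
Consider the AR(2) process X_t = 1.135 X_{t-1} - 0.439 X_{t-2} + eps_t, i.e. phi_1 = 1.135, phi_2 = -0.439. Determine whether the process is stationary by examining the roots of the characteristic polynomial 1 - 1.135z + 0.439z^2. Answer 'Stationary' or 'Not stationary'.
\text{Stationary}

The AR(p) characteristic polynomial is P(z) = 1 - 1.135z + 0.439z^2.
Stationarity requires all roots to lie outside the unit circle, i.e. |z| > 1 for every root.
Set 1 + (-1.135) z + (0.439) z^2 = 0, i.e. a z^2 + b z + c = 0 with a = 0.439, b = -1.135, c = 1.
Discriminant D = b^2 - 4ac = (-1.135)^2 - 4*(0.439)*1 = 1.288225 - (1.756) = -0.467775.
D < 0, so the roots are the complex-conjugate pair z = (-b +/- i sqrt(-D)) / (2a) = 1.2927 +/- 0.779i.
For a conjugate pair |z|^2 = z * conj(z) = (product of roots) = c/a = 1/(0.439) = 2.277904, so |z| = sqrt(2.277904) = 1.5093 for both roots.
Moduli of all roots: 1.5093, 1.5093.
All moduli strictly greater than 1? Yes.
Verdict: Stationary.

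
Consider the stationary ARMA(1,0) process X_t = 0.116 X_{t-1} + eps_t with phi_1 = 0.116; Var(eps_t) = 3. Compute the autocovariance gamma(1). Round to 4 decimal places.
\gamma(1) = 0.3527

Multiply the model equation by X_{t-k} and take expectations. With theta_0 = psi_0 = 1 and psi_j the MA(infinity) weights, this gives
  gamma(k) - sum_i phi_i gamma(k-i) = c_k,
  c_k = sigma^2 * sum_{j=k..q} theta_j psi_{j-k}   (c_k = 0 for k > q),
using gamma(-m) = gamma(m).
Pure AR (q = 0): c_0 = sigma^2 = 3, c_k = 0 for k >= 1.
Equations for k = 0 and k = 1 (AR order 1):
  gamma(0) = phi_1 gamma(1) + c_0
  gamma(1) = phi_1 gamma(0) + c_1
Substituting the second into the first: gamma(0) (1 - phi_1^2) = c_0 + phi_1 c_1, so
  gamma(0) = c_0 / (1 - phi_1^2) = 3 / (1 - (0.116)^2) = 3 / 0.986544 = 3.040919.
  gamma(1) = phi_1 gamma(0) = (0.116)(3.040919) = 0.352747.
Therefore gamma(1) = 0.3527 (to 4 decimal places).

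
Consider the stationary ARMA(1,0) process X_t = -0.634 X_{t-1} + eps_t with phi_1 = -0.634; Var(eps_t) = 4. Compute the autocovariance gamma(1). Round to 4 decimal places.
\gamma(1) = -4.2405

Multiply the model equation by X_{t-k} and take expectations. With theta_0 = psi_0 = 1 and psi_j the MA(infinity) weights, this gives
  gamma(k) - sum_i phi_i gamma(k-i) = c_k,
  c_k = sigma^2 * sum_{j=k..q} theta_j psi_{j-k}   (c_k = 0 for k > q),
using gamma(-m) = gamma(m).
Pure AR (q = 0): c_0 = sigma^2 = 4, c_k = 0 for k >= 1.
Equations for k = 0 and k = 1 (AR order 1):
  gamma(0) = phi_1 gamma(1) + c_0
  gamma(1) = phi_1 gamma(0) + c_1
Substituting the second into the first: gamma(0) (1 - phi_1^2) = c_0 + phi_1 c_1, so
  gamma(0) = c_0 / (1 - phi_1^2) = 4 / (1 - (-0.634)^2) = 4 / 0.598044 = 6.688471.
  gamma(1) = phi_1 gamma(0) = (-0.634)(6.688471) = -4.240491.
Therefore gamma(1) = -4.2405 (to 4 decimal places).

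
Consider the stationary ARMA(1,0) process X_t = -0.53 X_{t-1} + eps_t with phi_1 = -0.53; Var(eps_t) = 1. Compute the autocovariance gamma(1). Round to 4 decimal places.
\gamma(1) = -0.7370

Multiply the model equation by X_{t-k} and take expectations. With theta_0 = psi_0 = 1 and psi_j the MA(infinity) weights, this gives
  gamma(k) - sum_i phi_i gamma(k-i) = c_k,
  c_k = sigma^2 * sum_{j=k..q} theta_j psi_{j-k}   (c_k = 0 for k > q),
using gamma(-m) = gamma(m).
Pure AR (q = 0): c_0 = sigma^2 = 1, c_k = 0 for k >= 1.
Equations for k = 0 and k = 1 (AR order 1):
  gamma(0) = phi_1 gamma(1) + c_0
  gamma(1) = phi_1 gamma(0) + c_1
Substituting the second into the first: gamma(0) (1 - phi_1^2) = c_0 + phi_1 c_1, so
  gamma(0) = c_0 / (1 - phi_1^2) = 1 / (1 - (-0.53)^2) = 1 / 0.7191 = 1.390627.
  gamma(1) = phi_1 gamma(0) = (-0.53)(1.390627) = -0.737032.
Therefore gamma(1) = -0.7370 (to 4 decimal places).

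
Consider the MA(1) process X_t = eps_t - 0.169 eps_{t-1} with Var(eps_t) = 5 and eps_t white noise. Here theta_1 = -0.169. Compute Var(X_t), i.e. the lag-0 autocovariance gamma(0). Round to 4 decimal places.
\gamma(0) = 5.1428

For an MA(q) process X_t = eps_t + sum_i theta_i eps_{t-i} with
Var(eps_t) = sigma^2, the variance is
  gamma(0) = sigma^2 * (1 + sum_i theta_i^2).
  sum_i theta_i^2 = (-0.169)^2 = 0.028561.
  gamma(0) = 5 * (1 + 0.028561) = 5 * 1.028561 = 5.142805, which rounds to 5.1428.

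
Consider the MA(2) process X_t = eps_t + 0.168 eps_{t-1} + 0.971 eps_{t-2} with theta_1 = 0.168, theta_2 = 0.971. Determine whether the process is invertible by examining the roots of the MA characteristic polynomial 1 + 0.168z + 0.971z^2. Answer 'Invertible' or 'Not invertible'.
\text{Invertible}

The MA(q) characteristic polynomial is P(z) = 1 + 0.168z + 0.971z^2.
Invertibility requires all roots to lie outside the unit circle, i.e. |z| > 1 for every root.
Set 1 + (0.168) z + (0.971) z^2 = 0, i.e. a z^2 + b z + c = 0 with a = 0.971, b = 0.168, c = 1.
Discriminant D = b^2 - 4ac = (0.168)^2 - 4*(0.971)*1 = 0.028224 - (3.884) = -3.855776.
D < 0, so the roots are the complex-conjugate pair z = (-b +/- i sqrt(-D)) / (2a) = -0.0865 +/- 1.0111i.
For a conjugate pair |z|^2 = z * conj(z) = (product of roots) = c/a = 1/(0.971) = 1.029866, so |z| = sqrt(1.029866) = 1.0148 for both roots.
Moduli of all roots: 1.0148, 1.0148.
All moduli strictly greater than 1? Yes.
Verdict: Invertible.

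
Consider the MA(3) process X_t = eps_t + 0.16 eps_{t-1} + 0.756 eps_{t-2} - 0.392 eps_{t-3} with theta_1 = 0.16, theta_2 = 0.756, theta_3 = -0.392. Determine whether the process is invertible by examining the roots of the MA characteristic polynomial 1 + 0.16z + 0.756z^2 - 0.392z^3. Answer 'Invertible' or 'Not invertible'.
\text{Invertible}

The MA(q) characteristic polynomial is P(z) = 1 + 0.16z + 0.756z^2 - 0.392z^3.
Invertibility requires all roots to lie outside the unit circle, i.e. |z| > 1 for every root.
Degree 3: look for a simple real root z0 first, then factor out (1 - z/z0) and solve the remaining quadratic.
Testing z0 = 2.5: P(2.5) = 1 + (0.16)(2.5) + (0.756)(2.5)^2 + (-0.392)(2.5)^3
  = 1 + (0.4) + (4.725) + (-6.125) = 0.  So z_0 = 2.5 is a root, |z_0| = 2.5.
Divide out the factor (1 - 0.4 z) = (1 - z/z0) (since 1/z0 = 0.4):
  P(z) = (1 - 0.4 z)(1 + (0.56) z + (0.98) z^2)
  [check: z-coef 0.56 - (0.4) = 0.16; z^2-coef 0.98 - (0.4)(0.56) = 0.756; z^3-coef -(0.4)(0.98) = -0.392.]
Remaining roots from the quadratic factor 1 + (0.56) z + (0.98) z^2:
  Set 1 + (0.56) z + (0.98) z^2 = 0, i.e. a z^2 + b z + c = 0 with a = 0.98, b = 0.56, c = 1.
  Discriminant D = b^2 - 4ac = (0.56)^2 - 4*(0.98)*1 = 0.3136 - (3.92) = -3.6064.
  D < 0, so the roots are the complex-conjugate pair z = (-b +/- i sqrt(-D)) / (2a) = -0.2857 +/- 0.9689i.
  For a conjugate pair |z|^2 = z * conj(z) = (product of roots) = c/a = 1/(0.98) = 1.020408, so |z| = sqrt(1.020408) = 1.0102 for both roots.
Moduli of all roots: 2.5000, 1.0102, 1.0102.
All moduli strictly greater than 1? Yes.
Verdict: Invertible.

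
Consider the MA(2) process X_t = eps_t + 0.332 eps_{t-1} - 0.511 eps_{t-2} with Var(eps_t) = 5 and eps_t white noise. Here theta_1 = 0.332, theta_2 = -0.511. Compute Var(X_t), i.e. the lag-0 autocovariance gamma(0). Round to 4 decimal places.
\gamma(0) = 6.8567

For an MA(q) process X_t = eps_t + sum_i theta_i eps_{t-i} with
Var(eps_t) = sigma^2, the variance is
  gamma(0) = sigma^2 * (1 + sum_i theta_i^2).
  sum_i theta_i^2 = (0.332)^2 + (-0.511)^2 = 0.110224 + 0.261121 = 0.371345.
  gamma(0) = 5 * (1 + 0.371345) = 5 * 1.371345 = 6.856725, which rounds to 6.8567.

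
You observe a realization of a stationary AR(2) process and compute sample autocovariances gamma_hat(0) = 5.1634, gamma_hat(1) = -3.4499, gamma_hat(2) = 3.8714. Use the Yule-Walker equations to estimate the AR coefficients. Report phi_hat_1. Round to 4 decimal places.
\hat\phi_{1} = -0.3020

The Yule-Walker equations for an AR(p) process read, in matrix form,
  Gamma_p phi = r_p,   with   (Gamma_p)_{ij} = gamma(|i - j|),
                       (r_p)_i = gamma(i),   i,j = 1..p.
Substitute the sample gammas (Toeplitz matrix and right-hand side of size 2):
  Gamma_p = [[5.1634, -3.4499], [-3.4499, 5.1634]]
  r_p     = [-3.4499, 3.8714]
Written out:
  5.1634 phi_1 - 3.4499 phi_2 = -3.4499
  -3.4499 phi_1 + 5.1634 phi_2 = 3.8714
Solve by Cramer's rule:
  det = gamma(0)^2 - gamma(1)^2 = (5.1634)^2 - (-3.4499)^2 = 26.66069956 - 11.90181001 = 14.75888955
  phi_hat_1 = [gamma(1) gamma(0) - gamma(1) gamma(2)] / det = [(-3.4499)(5.1634) - (-3.4499)(3.8714)] / 14.75888955 = -4.4572708 / 14.75888955 = -0.302
  phi_hat_2 = [gamma(0) gamma(2) - gamma(1)^2] / det = [(5.1634)(3.8714) - (-3.4499)^2] / 14.75888955 = 8.08777675 / 14.75888955 = 0.548
So phi_hat = [-0.3020, 0.5480].
Therefore phi_hat_1 = -0.3020.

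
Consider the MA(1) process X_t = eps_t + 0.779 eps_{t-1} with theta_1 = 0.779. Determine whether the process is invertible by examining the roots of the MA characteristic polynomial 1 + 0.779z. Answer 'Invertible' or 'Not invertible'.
\text{Invertible}

The MA(q) characteristic polynomial is P(z) = 1 + 0.779z.
Invertibility requires all roots to lie outside the unit circle, i.e. |z| > 1 for every root.
This is linear in z: 1 + (0.779) z = 0  =>  z = -1/(0.779) = -1.283697,  |z| = 1.283697.
Moduli of all roots: 1.2837.
All moduli strictly greater than 1? Yes.
Verdict: Invertible.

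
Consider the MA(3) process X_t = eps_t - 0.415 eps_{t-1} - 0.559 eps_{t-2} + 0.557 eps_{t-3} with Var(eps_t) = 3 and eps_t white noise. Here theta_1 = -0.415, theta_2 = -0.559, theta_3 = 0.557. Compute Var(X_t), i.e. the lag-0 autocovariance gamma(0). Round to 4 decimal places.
\gamma(0) = 5.3849

For an MA(q) process X_t = eps_t + sum_i theta_i eps_{t-i} with
Var(eps_t) = sigma^2, the variance is
  gamma(0) = sigma^2 * (1 + sum_i theta_i^2).
  sum_i theta_i^2 = (-0.415)^2 + (-0.559)^2 + (0.557)^2 = 0.172225 + 0.312481 + 0.310249 = 0.794955.
  gamma(0) = 3 * (1 + 0.794955) = 3 * 1.794955 = 5.384865, which rounds to 5.3849.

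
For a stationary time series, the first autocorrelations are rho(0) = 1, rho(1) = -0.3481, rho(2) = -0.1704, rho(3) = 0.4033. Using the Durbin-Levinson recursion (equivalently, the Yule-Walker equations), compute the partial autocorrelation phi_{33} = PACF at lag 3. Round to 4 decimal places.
\phi_{33} = 0.2670

The PACF at lag k is phi_{kk}, the last component of the solution
to the Yule-Walker system G_k phi = r_k where
  (G_k)_{ij} = rho(|i - j|), (r_k)_i = rho(i), i,j = 1..k.
Equivalently, Durbin-Levinson gives phi_{kk} iteratively:
  phi_{11} = rho(1)
  phi_{kk} = [rho(k) - sum_{j=1..k-1} phi_{k-1,j} rho(k-j)]
            / [1 - sum_{j=1..k-1} phi_{k-1,j} rho(j)],
  phi_{k,j} = phi_{k-1,j} - phi_{kk} phi_{k-1,k-j},  j = 1..k-1.
Step k = 1:
  phi_11 = rho(1) = -0.3481.
Step k = 2:
  phi_22 = [rho(2) - phi_11 rho(1)] / [1 - phi_11 rho(1)] = [-0.1704 - (-0.3481)(-0.3481)] / [1 - (-0.3481)(-0.3481)]
         = -0.29157361 / 0.87882639 = -0.331776.
  Update: phi_21 = phi_11 - phi_22 phi_11 = -0.3481 - (-0.331776)(-0.3481) = -0.463591.
Step k = 3:
  phi_33 = [rho(3) - phi_21 rho(2) - phi_22 rho(1)] / [1 - phi_21 rho(1) - phi_22 rho(2)]
    numerator   = 0.4033 - (-0.463591)(-0.1704) - (-0.331776)(-0.3481) = 0.20881278
    denominator = 1 - (-0.463591)(-0.3481) - (-0.331776)(-0.1704) = 0.78208923
  phi_33 = 0.20881278 / 0.78208923 = 0.267.
Therefore phi_{33} = 0.2670.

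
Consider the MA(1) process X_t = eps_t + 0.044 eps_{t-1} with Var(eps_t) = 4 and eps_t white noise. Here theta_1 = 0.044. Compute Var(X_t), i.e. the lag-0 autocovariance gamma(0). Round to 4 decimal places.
\gamma(0) = 4.0077

For an MA(q) process X_t = eps_t + sum_i theta_i eps_{t-i} with
Var(eps_t) = sigma^2, the variance is
  gamma(0) = sigma^2 * (1 + sum_i theta_i^2).
  sum_i theta_i^2 = (0.044)^2 = 0.001936.
  gamma(0) = 4 * (1 + 0.001936) = 4 * 1.001936 = 4.007744, which rounds to 4.0077.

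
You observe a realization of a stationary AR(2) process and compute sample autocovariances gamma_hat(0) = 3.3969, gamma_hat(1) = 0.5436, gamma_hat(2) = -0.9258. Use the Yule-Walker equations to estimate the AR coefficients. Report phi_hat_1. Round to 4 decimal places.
\hat\phi_{1} = 0.2090

The Yule-Walker equations for an AR(p) process read, in matrix form,
  Gamma_p phi = r_p,   with   (Gamma_p)_{ij} = gamma(|i - j|),
                       (r_p)_i = gamma(i),   i,j = 1..p.
Substitute the sample gammas (Toeplitz matrix and right-hand side of size 2):
  Gamma_p = [[3.3969, 0.5436], [0.5436, 3.3969]]
  r_p     = [0.5436, -0.9258]
Written out:
  3.3969 phi_1 + 0.5436 phi_2 = 0.5436
  0.5436 phi_1 + 3.3969 phi_2 = -0.9258
Solve by Cramer's rule:
  det = gamma(0)^2 - gamma(1)^2 = (3.3969)^2 - (0.5436)^2 = 11.53892961 - 0.29550096 = 11.24342865
  phi_hat_1 = [gamma(1) gamma(0) - gamma(1) gamma(2)] / det = [(0.5436)(3.3969) - (0.5436)(-0.9258)] / 11.24342865 = 2.34981972 / 11.24342865 = 0.209
  phi_hat_2 = [gamma(0) gamma(2) - gamma(1)^2] / det = [(3.3969)(-0.9258) - (0.5436)^2] / 11.24342865 = -3.44035098 / 11.24342865 = -0.306
So phi_hat = [0.2090, -0.3060].
Therefore phi_hat_1 = 0.2090.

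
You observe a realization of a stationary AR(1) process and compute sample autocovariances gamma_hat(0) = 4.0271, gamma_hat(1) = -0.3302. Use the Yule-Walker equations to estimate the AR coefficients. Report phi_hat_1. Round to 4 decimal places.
\hat\phi_{1} = -0.0820

The Yule-Walker equations for an AR(p) process read, in matrix form,
  Gamma_p phi = r_p,   with   (Gamma_p)_{ij} = gamma(|i - j|),
                       (r_p)_i = gamma(i),   i,j = 1..p.
Substitute the sample gammas (Toeplitz matrix and right-hand side of size 1):
  Gamma_p = [[4.0271]]
  r_p     = [-0.3302]
With p = 1 this is the single equation gamma(0) phi_1 = gamma(1):
  phi_hat_1 = gamma(1) / gamma(0) = -0.3302 / 4.0271 = -0.0820.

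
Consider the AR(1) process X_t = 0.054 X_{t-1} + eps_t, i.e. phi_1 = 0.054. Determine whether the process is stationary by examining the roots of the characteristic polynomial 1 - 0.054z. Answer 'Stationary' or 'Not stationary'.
\text{Stationary}

The AR(p) characteristic polynomial is P(z) = 1 - 0.054z.
Stationarity requires all roots to lie outside the unit circle, i.e. |z| > 1 for every root.
This is linear in z: 1 + (-0.054) z = 0  =>  z = -1/(-0.054) = 18.518519,  |z| = 18.518519.
Moduli of all roots: 18.5185.
All moduli strictly greater than 1? Yes.
Verdict: Stationary.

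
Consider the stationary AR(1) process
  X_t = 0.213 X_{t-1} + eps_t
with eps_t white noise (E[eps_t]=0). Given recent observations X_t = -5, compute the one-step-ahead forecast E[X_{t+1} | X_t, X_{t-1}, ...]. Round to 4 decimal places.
E[X_{t+1} \mid \mathcal F_t] = -1.0650

For an AR(p) model X_t = c + sum_i phi_i X_{t-i} + eps_t, the
one-step-ahead conditional mean is
  E[X_{t+1} | X_t, ...] = c + sum_i phi_i X_{t+1-i}.
Substitute known values:
  E[X_{t+1} | ...] = (0.213) * (-5)
                   = -1.0650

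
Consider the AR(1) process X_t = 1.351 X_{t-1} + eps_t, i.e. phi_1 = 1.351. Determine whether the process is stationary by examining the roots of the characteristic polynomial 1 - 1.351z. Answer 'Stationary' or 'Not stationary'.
\text{Not stationary}

The AR(p) characteristic polynomial is P(z) = 1 - 1.351z.
Stationarity requires all roots to lie outside the unit circle, i.e. |z| > 1 for every root.
This is linear in z: 1 + (-1.351) z = 0  =>  z = -1/(-1.351) = 0.740192,  |z| = 0.740192.
Moduli of all roots: 0.7402.
All moduli strictly greater than 1? No.
Verdict: Not stationary.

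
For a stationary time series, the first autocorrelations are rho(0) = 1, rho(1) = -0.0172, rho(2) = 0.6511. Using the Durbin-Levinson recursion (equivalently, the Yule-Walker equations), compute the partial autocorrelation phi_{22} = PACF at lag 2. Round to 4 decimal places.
\phi_{22} = 0.6510

The PACF at lag k is phi_{kk}, the last component of the solution
to the Yule-Walker system G_k phi = r_k where
  (G_k)_{ij} = rho(|i - j|), (r_k)_i = rho(i), i,j = 1..k.
Equivalently, Durbin-Levinson gives phi_{kk} iteratively:
  phi_{11} = rho(1)
  phi_{kk} = [rho(k) - sum_{j=1..k-1} phi_{k-1,j} rho(k-j)]
            / [1 - sum_{j=1..k-1} phi_{k-1,j} rho(j)],
  phi_{k,j} = phi_{k-1,j} - phi_{kk} phi_{k-1,k-j},  j = 1..k-1.
Step k = 1:
  phi_11 = rho(1) = -0.0172.
Step k = 2:
  phi_22 = [rho(2) - phi_11 rho(1)] / [1 - phi_11 rho(1)] = [0.6511 - (-0.0172)(-0.0172)] / [1 - (-0.0172)(-0.0172)]
         = 0.65080416 / 0.99970416 = 0.651.
Therefore phi_{22} = 0.6510.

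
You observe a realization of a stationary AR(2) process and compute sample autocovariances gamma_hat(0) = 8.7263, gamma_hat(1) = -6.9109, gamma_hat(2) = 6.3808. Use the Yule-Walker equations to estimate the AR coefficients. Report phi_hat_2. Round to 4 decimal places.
\hat\phi_{2} = 0.2790

The Yule-Walker equations for an AR(p) process read, in matrix form,
  Gamma_p phi = r_p,   with   (Gamma_p)_{ij} = gamma(|i - j|),
                       (r_p)_i = gamma(i),   i,j = 1..p.
Substitute the sample gammas (Toeplitz matrix and right-hand side of size 2):
  Gamma_p = [[8.7263, -6.9109], [-6.9109, 8.7263]]
  r_p     = [-6.9109, 6.3808]
Written out:
  8.7263 phi_1 - 6.9109 phi_2 = -6.9109
  -6.9109 phi_1 + 8.7263 phi_2 = 6.3808
Solve by Cramer's rule:
  det = gamma(0)^2 - gamma(1)^2 = (8.7263)^2 - (-6.9109)^2 = 76.14831169 - 47.76053881 = 28.38777288
  phi_hat_1 = [gamma(1) gamma(0) - gamma(1) gamma(2)] / det = [(-6.9109)(8.7263) - (-6.9109)(6.3808)] / 28.38777288 = -16.20951595 / 28.38777288 = -0.571
  phi_hat_2 = [gamma(0) gamma(2) - gamma(1)^2] / det = [(8.7263)(6.3808) - (-6.9109)^2] / 28.38777288 = 7.92023623 / 28.38777288 = 0.279
So phi_hat = [-0.5710, 0.2790].
Therefore phi_hat_2 = 0.2790.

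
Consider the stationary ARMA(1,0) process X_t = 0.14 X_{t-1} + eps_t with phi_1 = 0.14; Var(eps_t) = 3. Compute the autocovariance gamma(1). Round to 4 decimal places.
\gamma(1) = 0.4284

Multiply the model equation by X_{t-k} and take expectations. With theta_0 = psi_0 = 1 and psi_j the MA(infinity) weights, this gives
  gamma(k) - sum_i phi_i gamma(k-i) = c_k,
  c_k = sigma^2 * sum_{j=k..q} theta_j psi_{j-k}   (c_k = 0 for k > q),
using gamma(-m) = gamma(m).
Pure AR (q = 0): c_0 = sigma^2 = 3, c_k = 0 for k >= 1.
Equations for k = 0 and k = 1 (AR order 1):
  gamma(0) = phi_1 gamma(1) + c_0
  gamma(1) = phi_1 gamma(0) + c_1
Substituting the second into the first: gamma(0) (1 - phi_1^2) = c_0 + phi_1 c_1, so
  gamma(0) = c_0 / (1 - phi_1^2) = 3 / (1 - (0.14)^2) = 3 / 0.9804 = 3.059976.
  gamma(1) = phi_1 gamma(0) = (0.14)(3.059976) = 0.428397.
Therefore gamma(1) = 0.4284 (to 4 decimal places).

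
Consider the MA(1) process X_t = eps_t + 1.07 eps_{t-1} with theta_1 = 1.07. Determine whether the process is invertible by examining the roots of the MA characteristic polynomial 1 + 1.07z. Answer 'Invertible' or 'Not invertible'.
\text{Not invertible}

The MA(q) characteristic polynomial is P(z) = 1 + 1.07z.
Invertibility requires all roots to lie outside the unit circle, i.e. |z| > 1 for every root.
This is linear in z: 1 + (1.07) z = 0  =>  z = -1/(1.07) = -0.934579,  |z| = 0.934579.
Moduli of all roots: 0.9346.
All moduli strictly greater than 1? No.
Verdict: Not invertible.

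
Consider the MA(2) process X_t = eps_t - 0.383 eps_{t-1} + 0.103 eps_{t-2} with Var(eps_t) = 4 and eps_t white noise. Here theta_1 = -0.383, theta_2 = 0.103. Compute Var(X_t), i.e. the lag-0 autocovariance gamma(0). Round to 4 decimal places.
\gamma(0) = 4.6292

For an MA(q) process X_t = eps_t + sum_i theta_i eps_{t-i} with
Var(eps_t) = sigma^2, the variance is
  gamma(0) = sigma^2 * (1 + sum_i theta_i^2).
  sum_i theta_i^2 = (-0.383)^2 + (0.103)^2 = 0.146689 + 0.010609 = 0.157298.
  gamma(0) = 4 * (1 + 0.157298) = 4 * 1.157298 = 4.629192, which rounds to 4.6292.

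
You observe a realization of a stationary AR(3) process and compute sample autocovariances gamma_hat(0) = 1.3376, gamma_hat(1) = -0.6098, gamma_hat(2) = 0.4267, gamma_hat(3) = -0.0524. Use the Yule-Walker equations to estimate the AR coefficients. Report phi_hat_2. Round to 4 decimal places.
\hat\phi_{2} = 0.2159

The Yule-Walker equations for an AR(p) process read, in matrix form,
  Gamma_p phi = r_p,   with   (Gamma_p)_{ij} = gamma(|i - j|),
                       (r_p)_i = gamma(i),   i,j = 1..p.
Substitute the sample gammas (Toeplitz matrix and right-hand side of size 3):
  Gamma_p = [[1.3376, -0.6098, 0.4267], [-0.6098, 1.3376, -0.6098], [0.4267, -0.6098, 1.3376]]
  r_p     = [-0.6098, 0.4267, -0.0524]
Written out (R1..R3):
  (R1) 1.3376 phi_1 - 0.6098 phi_2 + 0.4267 phi_3 = -0.6098
  (R2) -0.6098 phi_1 + 1.3376 phi_2 - 0.6098 phi_3 = 0.4267
  (R3) 0.4267 phi_1 - 0.6098 phi_2 + 1.3376 phi_3 = -0.0524
Gaussian elimination:
  R2 <- R2 - (-0.6098/1.3376) R1 = R2 - (-0.455891) R1:  1.059598 phi_2 - 0.415271 phi_3 = 0.148698
  R3 <- R3 - (0.4267/1.3376) R1 = R3 - (0.319004) R1:  -0.415271 phi_2 + 1.201481 phi_3 = 0.142129
  R3 <- R3 - (-0.415271/1.059598) R2 = R3 - (-0.391914) R2:  1.03873 phi_3 = 0.200405
Back-substitution:
  phi_hat_3 = 0.200405 / 1.03873 = 0.192933
  phi_hat_2 = (0.148698 - (-0.415271)(0.192933)) / 1.059598 = 0.215947
  phi_hat_1 = (-0.6098 - (-0.6098)(0.215947) - (0.4267)(0.192933)) / 1.3376 = -0.418989
So phi_hat = [-0.4190, 0.2159, 0.1929].
Therefore phi_hat_2 = 0.2159.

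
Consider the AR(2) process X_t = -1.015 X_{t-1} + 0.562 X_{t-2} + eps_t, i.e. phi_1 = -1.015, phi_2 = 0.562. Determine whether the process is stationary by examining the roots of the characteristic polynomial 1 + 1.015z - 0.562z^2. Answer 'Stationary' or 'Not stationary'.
\text{Not stationary}

The AR(p) characteristic polynomial is P(z) = 1 + 1.015z - 0.562z^2.
Stationarity requires all roots to lie outside the unit circle, i.e. |z| > 1 for every root.
Set 1 + (1.015) z + (-0.562) z^2 = 0, i.e. a z^2 + b z + c = 0 with a = -0.562, b = 1.015, c = 1.
Discriminant D = b^2 - 4ac = (1.015)^2 - 4*(-0.562)*1 = 1.030225 - (-2.248) = 3.278225.
D >= 0, so the roots are real: z = (-b +/- sqrt(D)) / (2a) = (-1.015 +/- 1.810587) / (-1.124).
  z_1 = (-1.015 + 1.810587) / (-1.124) = -0.7078,   |z_1| = 0.7078.
  z_2 = (-1.015 - 1.810587) / (-1.124) = 2.5139,   |z_2| = 2.5139.
Moduli of all roots: 0.7078, 2.5139.
All moduli strictly greater than 1? No.
Verdict: Not stationary.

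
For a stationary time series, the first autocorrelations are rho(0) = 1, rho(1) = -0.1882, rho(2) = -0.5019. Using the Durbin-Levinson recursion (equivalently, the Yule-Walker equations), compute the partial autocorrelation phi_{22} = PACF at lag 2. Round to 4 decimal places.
\phi_{22} = -0.5570

The PACF at lag k is phi_{kk}, the last component of the solution
to the Yule-Walker system G_k phi = r_k where
  (G_k)_{ij} = rho(|i - j|), (r_k)_i = rho(i), i,j = 1..k.
Equivalently, Durbin-Levinson gives phi_{kk} iteratively:
  phi_{11} = rho(1)
  phi_{kk} = [rho(k) - sum_{j=1..k-1} phi_{k-1,j} rho(k-j)]
            / [1 - sum_{j=1..k-1} phi_{k-1,j} rho(j)],
  phi_{k,j} = phi_{k-1,j} - phi_{kk} phi_{k-1,k-j},  j = 1..k-1.
Step k = 1:
  phi_11 = rho(1) = -0.1882.
Step k = 2:
  phi_22 = [rho(2) - phi_11 rho(1)] / [1 - phi_11 rho(1)] = [-0.5019 - (-0.1882)(-0.1882)] / [1 - (-0.1882)(-0.1882)]
         = -0.53731924 / 0.96458076 = -0.557.
Therefore phi_{22} = -0.5570.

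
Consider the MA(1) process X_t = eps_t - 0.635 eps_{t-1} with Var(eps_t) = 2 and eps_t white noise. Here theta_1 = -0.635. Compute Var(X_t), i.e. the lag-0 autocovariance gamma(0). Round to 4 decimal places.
\gamma(0) = 2.8065

For an MA(q) process X_t = eps_t + sum_i theta_i eps_{t-i} with
Var(eps_t) = sigma^2, the variance is
  gamma(0) = sigma^2 * (1 + sum_i theta_i^2).
  sum_i theta_i^2 = (-0.635)^2 = 0.403225.
  gamma(0) = 2 * (1 + 0.403225) = 2 * 1.403225 = 2.80645, which rounds to 2.8065.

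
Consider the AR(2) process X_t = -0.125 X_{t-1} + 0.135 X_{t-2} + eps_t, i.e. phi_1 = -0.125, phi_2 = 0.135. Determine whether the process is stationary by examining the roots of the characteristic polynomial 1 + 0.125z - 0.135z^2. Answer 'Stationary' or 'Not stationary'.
\text{Stationary}

The AR(p) characteristic polynomial is P(z) = 1 + 0.125z - 0.135z^2.
Stationarity requires all roots to lie outside the unit circle, i.e. |z| > 1 for every root.
Set 1 + (0.125) z + (-0.135) z^2 = 0, i.e. a z^2 + b z + c = 0 with a = -0.135, b = 0.125, c = 1.
Discriminant D = b^2 - 4ac = (0.125)^2 - 4*(-0.135)*1 = 0.015625 - (-0.54) = 0.555625.
D >= 0, so the roots are real: z = (-b +/- sqrt(D)) / (2a) = (-0.125 +/- 0.745403) / (-0.27).
  z_1 = (-0.125 + 0.745403) / (-0.27) = -2.2978,   |z_1| = 2.2978.
  z_2 = (-0.125 - 0.745403) / (-0.27) = 3.2237,   |z_2| = 3.2237.
Moduli of all roots: 2.2978, 3.2237.
All moduli strictly greater than 1? Yes.
Verdict: Stationary.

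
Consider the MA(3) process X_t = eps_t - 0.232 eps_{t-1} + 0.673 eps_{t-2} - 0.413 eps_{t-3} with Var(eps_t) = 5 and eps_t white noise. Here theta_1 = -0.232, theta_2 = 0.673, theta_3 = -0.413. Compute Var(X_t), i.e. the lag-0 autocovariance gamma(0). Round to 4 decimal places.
\gamma(0) = 8.3866

For an MA(q) process X_t = eps_t + sum_i theta_i eps_{t-i} with
Var(eps_t) = sigma^2, the variance is
  gamma(0) = sigma^2 * (1 + sum_i theta_i^2).
  sum_i theta_i^2 = (-0.232)^2 + (0.673)^2 + (-0.413)^2 = 0.053824 + 0.452929 + 0.170569 = 0.677322.
  gamma(0) = 5 * (1 + 0.677322) = 5 * 1.677322 = 8.38661, which rounds to 8.3866.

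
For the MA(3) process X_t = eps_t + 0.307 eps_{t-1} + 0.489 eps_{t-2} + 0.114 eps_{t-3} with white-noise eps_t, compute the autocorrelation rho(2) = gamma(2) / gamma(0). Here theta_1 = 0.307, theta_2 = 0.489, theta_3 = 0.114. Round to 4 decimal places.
\rho(2) = 0.3892

For an MA(q) process with theta_0 = 1, the autocovariance is
  gamma(k) = sigma^2 * sum_{i=0..q-k} theta_i * theta_{i+k},
and rho(k) = gamma(k) / gamma(0). Sigma^2 cancels.
  numerator   = (1)*(0.489) + (0.307)*(0.114) = 0.523998.
  denominator = (1)^2 + (0.307)^2 + (0.489)^2 + (0.114)^2 = 1.346366.
  rho(2) = 0.523998 / 1.346366 = 0.3892.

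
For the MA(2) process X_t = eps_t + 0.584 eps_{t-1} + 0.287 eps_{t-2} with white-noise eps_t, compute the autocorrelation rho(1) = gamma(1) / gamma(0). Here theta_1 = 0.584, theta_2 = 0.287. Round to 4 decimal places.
\rho(1) = 0.5280

For an MA(q) process with theta_0 = 1, the autocovariance is
  gamma(k) = sigma^2 * sum_{i=0..q-k} theta_i * theta_{i+k},
and rho(k) = gamma(k) / gamma(0). Sigma^2 cancels.
  numerator   = (1)*(0.584) + (0.584)*(0.287) = 0.751608.
  denominator = (1)^2 + (0.584)^2 + (0.287)^2 = 1.423425.
  rho(1) = 0.751608 / 1.423425 = 0.5280.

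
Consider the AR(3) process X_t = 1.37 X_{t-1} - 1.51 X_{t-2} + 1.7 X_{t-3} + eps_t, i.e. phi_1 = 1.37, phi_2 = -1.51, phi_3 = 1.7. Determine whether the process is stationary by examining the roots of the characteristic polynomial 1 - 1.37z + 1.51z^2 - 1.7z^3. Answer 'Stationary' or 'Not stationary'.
\text{Not stationary}

The AR(p) characteristic polynomial is P(z) = 1 - 1.37z + 1.51z^2 - 1.7z^3.
Stationarity requires all roots to lie outside the unit circle, i.e. |z| > 1 for every root.
Degree 3: look for a simple real root z0 first, then factor out (1 - z/z0) and solve the remaining quadratic.
Testing z0 = 0.8: P(0.8) = 1 + (-1.37)(0.8) + (1.51)(0.8)^2 + (-1.7)(0.8)^3
  = 1 + (-1.096) + (0.9664) + (-0.8704) = 0.  So z_0 = 0.8 is a root, |z_0| = 0.8.
Divide out the factor (1 - 1.25 z) = (1 - z/z0) (since 1/z0 = 1.25):
  P(z) = (1 - 1.25 z)(1 + (-0.12) z + (1.36) z^2)
  [check: z-coef -0.12 - (1.25) = -1.37; z^2-coef 1.36 - (1.25)(-0.12) = 1.51; z^3-coef -(1.25)(1.36) = -1.7.]
Remaining roots from the quadratic factor 1 + (-0.12) z + (1.36) z^2:
  Set 1 + (-0.12) z + (1.36) z^2 = 0, i.e. a z^2 + b z + c = 0 with a = 1.36, b = -0.12, c = 1.
  Discriminant D = b^2 - 4ac = (-0.12)^2 - 4*(1.36)*1 = 0.0144 - (5.44) = -5.4256.
  D < 0, so the roots are the complex-conjugate pair z = (-b +/- i sqrt(-D)) / (2a) = 0.0441 +/- 0.8564i.
  For a conjugate pair |z|^2 = z * conj(z) = (product of roots) = c/a = 1/(1.36) = 0.735294, so |z| = sqrt(0.735294) = 0.8575 for both roots.
Moduli of all roots: 0.8000, 0.8575, 0.8575.
All moduli strictly greater than 1? No.
Verdict: Not stationary.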